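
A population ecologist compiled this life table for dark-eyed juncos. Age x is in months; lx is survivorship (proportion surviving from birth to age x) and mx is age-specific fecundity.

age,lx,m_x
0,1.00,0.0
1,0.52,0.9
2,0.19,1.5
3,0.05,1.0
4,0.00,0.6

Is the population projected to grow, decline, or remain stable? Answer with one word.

declining

R0 = Σ lx·mx = 0 + 0.468 + 0.285 + 0.05 + 0 = 0.803
R0 < 1, so the population is declining.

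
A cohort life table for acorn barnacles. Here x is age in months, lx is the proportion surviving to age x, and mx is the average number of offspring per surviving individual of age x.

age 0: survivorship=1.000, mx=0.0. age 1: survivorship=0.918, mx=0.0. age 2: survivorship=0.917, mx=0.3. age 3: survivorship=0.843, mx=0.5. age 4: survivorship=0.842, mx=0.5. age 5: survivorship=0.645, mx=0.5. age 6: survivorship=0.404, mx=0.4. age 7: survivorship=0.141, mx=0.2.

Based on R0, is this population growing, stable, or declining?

R0 = Σ lx·mx = 0 + 0 + 0.2751 + 0.4215 + 0.421 + 0.3225 + 0.1616 + 0.0282 = 1.6299
R0 > 1, so the population is growing.

growing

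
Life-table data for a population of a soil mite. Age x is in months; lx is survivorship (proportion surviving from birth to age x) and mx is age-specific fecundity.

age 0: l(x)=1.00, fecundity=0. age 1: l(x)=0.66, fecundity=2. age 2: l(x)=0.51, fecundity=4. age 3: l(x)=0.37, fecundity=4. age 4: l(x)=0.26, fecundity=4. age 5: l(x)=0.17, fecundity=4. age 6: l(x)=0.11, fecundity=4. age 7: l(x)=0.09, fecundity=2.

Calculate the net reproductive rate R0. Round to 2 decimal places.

lx·mx by age: 0, 1.32, 2.04, 1.48, 1.04, 0.68, 0.44, 0.18
R0 = Σ lx·mx = 7.18 → 7.18

7.18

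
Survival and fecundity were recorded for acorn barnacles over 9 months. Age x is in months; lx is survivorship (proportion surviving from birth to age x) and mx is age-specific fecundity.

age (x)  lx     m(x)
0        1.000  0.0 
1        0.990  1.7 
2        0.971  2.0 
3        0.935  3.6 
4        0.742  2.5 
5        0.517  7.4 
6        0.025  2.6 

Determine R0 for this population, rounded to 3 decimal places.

lx·mx by age: 0, 1.683, 1.942, 3.366, 1.855, 3.8258, 0.065
R0 = Σ lx·mx = 12.7368 → 12.737

12.737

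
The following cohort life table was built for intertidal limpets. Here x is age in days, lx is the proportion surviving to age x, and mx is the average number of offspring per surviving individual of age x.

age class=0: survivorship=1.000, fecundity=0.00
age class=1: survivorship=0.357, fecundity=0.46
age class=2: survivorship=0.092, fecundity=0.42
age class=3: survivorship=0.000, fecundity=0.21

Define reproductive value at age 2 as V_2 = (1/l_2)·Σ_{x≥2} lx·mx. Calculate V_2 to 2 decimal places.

0.42

lx·mx for x ≥ 2: 0.03864, 0 → sum = 0.03864
V_2 = 0.03864 / l_2 = 0.03864 / 0.092 = 0.42 → 0.42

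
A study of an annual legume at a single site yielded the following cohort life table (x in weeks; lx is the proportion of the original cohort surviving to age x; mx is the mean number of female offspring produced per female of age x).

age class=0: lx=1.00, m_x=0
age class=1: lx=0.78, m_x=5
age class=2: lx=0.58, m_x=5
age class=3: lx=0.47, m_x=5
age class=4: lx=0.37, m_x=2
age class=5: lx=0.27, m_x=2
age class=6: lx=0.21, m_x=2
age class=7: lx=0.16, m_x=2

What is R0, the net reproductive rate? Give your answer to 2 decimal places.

11.17

lx·mx by age: 0, 3.9, 2.9, 2.35, 0.74, 0.54, 0.42, 0.32
R0 = Σ lx·mx = 11.17 → 11.17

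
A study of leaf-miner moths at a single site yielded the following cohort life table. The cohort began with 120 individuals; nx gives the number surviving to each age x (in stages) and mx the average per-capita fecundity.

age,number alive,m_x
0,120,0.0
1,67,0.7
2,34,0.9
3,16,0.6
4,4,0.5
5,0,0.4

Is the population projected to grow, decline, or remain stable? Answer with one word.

declining

lx = nx/n0 = nx/120: 1, 0.55833…, 0.28333…, 0.13333…, 0.03333…, 0
R0 = Σ lx·mx = 0 + 0.390833… + 0.255… + 0.08… + 0.016667… + 0 = 0.7425…
R0 < 1, so the population is declining.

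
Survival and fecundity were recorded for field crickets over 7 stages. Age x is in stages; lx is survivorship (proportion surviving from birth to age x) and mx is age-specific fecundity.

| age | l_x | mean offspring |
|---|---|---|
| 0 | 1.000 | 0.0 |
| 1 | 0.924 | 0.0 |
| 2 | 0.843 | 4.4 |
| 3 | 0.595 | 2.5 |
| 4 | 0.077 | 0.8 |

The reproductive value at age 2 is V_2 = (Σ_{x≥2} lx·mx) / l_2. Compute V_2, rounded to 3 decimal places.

6.238

lx·mx for x ≥ 2: 3.7092, 1.4875, 0.0616 → sum = 5.2583
V_2 = 5.2583 / l_2 = 5.2583 / 0.843 = 6.237604… → 6.238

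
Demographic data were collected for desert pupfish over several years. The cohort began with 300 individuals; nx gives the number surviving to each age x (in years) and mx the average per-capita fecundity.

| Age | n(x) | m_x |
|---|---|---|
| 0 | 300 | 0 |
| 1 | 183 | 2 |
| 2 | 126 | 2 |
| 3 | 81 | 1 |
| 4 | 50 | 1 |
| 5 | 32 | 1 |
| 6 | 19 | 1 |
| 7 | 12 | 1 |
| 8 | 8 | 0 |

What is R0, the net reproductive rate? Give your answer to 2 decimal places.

2.71

lx = nx/n0 = nx/300: 1, 0.61, 0.42, 0.27, 0.16667…, 0.10667…, 0.06333…, 0.04, 0.02667…
lx·mx by age: 0, 1.22, 0.84, 0.27, 0.166667…, 0.106667…, 0.063333…, 0.04, 0
R0 = Σ lx·mx = 2.706667… → 2.71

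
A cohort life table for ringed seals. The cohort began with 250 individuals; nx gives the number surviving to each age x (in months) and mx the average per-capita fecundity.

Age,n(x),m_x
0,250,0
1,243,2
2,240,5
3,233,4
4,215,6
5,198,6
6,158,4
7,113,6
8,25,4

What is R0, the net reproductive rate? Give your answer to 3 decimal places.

lx = nx/n0 = nx/250: 1, 0.972, 0.96, 0.932, 0.86, 0.792, 0.632, 0.452, 0.1
lx·mx by age: 0, 1.944, 4.8, 3.728, 5.16, 4.752, 2.528, 2.712, 0.4
R0 = Σ lx·mx = 26.024 → 26.024

26.024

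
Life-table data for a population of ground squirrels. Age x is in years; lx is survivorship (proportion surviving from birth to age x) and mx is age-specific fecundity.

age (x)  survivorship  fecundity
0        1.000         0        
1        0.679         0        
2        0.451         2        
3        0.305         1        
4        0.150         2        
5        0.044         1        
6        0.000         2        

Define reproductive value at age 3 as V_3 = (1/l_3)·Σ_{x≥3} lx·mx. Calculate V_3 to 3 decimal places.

lx·mx for x ≥ 3: 0.305, 0.3, 0.044, 0 → sum = 0.649
V_3 = 0.649 / l_3 = 0.649 / 0.305 = 2.127869… → 2.128

2.128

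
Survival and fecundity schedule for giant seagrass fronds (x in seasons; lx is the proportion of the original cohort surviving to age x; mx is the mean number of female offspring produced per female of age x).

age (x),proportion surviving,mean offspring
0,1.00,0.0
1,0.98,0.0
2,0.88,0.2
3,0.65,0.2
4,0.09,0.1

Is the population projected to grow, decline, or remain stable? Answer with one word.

declining

R0 = Σ lx·mx = 0 + 0 + 0.176 + 0.13 + 0.009 = 0.315
R0 < 1, so the population is declining.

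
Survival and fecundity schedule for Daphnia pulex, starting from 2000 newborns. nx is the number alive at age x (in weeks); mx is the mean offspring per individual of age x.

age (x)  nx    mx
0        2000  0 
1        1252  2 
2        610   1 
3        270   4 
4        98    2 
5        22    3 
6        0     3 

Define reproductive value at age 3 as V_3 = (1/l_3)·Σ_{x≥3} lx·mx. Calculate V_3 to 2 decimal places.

lx = nx/n0 = nx/2000: 1, 0.626, 0.305, 0.135, 0.049, 0.011, 0
lx·mx for x ≥ 3: 0.54, 0.098, 0.033, 0 → sum = 0.671
V_3 = 0.671 / l_3 = 0.671 / 0.135 = 4.97037… → 4.97

4.97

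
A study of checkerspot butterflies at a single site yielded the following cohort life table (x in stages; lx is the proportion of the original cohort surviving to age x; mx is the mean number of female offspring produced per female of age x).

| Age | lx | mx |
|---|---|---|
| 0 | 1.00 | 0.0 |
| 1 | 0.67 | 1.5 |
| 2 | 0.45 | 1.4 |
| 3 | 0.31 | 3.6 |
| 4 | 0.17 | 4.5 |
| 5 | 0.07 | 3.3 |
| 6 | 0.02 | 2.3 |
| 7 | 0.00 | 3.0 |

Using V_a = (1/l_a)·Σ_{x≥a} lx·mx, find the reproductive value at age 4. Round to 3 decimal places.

lx·mx for x ≥ 4: 0.765, 0.231, 0.046, 0 → sum = 1.042
V_4 = 1.042 / l_4 = 1.042 / 0.17 = 6.129412… → 6.129

6.129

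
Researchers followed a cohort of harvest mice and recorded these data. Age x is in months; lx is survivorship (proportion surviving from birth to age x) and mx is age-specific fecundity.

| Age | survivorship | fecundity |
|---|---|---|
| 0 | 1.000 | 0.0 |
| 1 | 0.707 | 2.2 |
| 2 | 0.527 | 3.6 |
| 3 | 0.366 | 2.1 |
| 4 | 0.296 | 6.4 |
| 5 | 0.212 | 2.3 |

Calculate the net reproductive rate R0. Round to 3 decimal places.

6.603

lx·mx by age: 0, 1.5554, 1.8972, 0.7686, 1.8944, 0.4876
R0 = Σ lx·mx = 6.6032 → 6.603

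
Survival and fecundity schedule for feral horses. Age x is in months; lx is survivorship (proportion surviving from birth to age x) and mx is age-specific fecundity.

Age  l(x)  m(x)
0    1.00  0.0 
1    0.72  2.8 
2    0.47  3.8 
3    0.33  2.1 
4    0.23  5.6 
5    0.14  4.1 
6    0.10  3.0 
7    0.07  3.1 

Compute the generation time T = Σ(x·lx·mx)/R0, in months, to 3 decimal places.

lx·mx: 0, 2.016, 1.786, 0.693, 1.288, 0.574, 0.3, 0.217 → R0 = 6.874
x·lx·mx: 0, 2.016, 3.572, 2.079, 5.152, 2.87, 1.8, 1.519 → Σ = 19.008
T = 19.008 / 6.874 = 2.765202… → 2.765

2.765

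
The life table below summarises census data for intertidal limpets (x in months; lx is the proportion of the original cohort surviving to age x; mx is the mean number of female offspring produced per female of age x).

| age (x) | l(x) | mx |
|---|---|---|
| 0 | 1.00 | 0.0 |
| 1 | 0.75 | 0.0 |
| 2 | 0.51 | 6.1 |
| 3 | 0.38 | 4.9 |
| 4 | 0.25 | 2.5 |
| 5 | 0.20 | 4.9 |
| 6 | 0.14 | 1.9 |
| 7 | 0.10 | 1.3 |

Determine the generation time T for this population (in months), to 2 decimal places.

3.11

lx·mx: 0, 0, 3.111, 1.862, 0.625, 0.98, 0.266, 0.13 → R0 = 6.974
x·lx·mx: 0, 0, 6.222, 5.586, 2.5, 4.9, 1.596, 0.91 → Σ = 21.714
T = 21.714 / 6.974 = 3.113565… → 3.11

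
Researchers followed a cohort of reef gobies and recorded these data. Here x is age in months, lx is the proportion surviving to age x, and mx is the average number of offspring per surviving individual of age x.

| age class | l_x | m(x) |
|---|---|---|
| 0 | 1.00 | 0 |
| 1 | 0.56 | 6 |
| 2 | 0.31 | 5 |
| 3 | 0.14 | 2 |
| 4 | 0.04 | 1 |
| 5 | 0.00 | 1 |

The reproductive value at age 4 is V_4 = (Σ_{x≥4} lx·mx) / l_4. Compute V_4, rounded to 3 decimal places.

1.000

lx·mx for x ≥ 4: 0.04, 0 → sum = 0.04
V_4 = 0.04 / l_4 = 0.04 / 0.04 = 1 → 1.000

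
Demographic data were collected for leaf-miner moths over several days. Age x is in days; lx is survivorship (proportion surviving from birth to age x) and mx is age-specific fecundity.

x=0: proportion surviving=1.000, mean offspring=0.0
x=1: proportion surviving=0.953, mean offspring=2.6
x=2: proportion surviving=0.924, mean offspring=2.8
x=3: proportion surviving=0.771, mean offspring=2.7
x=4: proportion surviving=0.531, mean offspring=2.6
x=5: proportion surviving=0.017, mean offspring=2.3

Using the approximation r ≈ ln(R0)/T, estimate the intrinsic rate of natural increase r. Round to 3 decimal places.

0.938

R0 = Σ lx·mx = 0 + 2.4778 + 2.5872 + 2.0817 + 1.3806 + 0.0391 = 8.5664
Σ x·lx·mx = 19.6152; T = 19.6152/8.5664 = 2.28978…
r ≈ ln(R0)/T = ln(8.5664)/2.28978… = 0.93801… → 0.938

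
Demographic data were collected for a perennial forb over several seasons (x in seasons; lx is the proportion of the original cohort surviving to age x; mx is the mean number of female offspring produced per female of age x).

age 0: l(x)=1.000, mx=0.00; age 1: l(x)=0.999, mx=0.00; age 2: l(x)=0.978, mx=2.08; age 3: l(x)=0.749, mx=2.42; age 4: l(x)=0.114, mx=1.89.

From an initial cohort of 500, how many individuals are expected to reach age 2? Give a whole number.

489

Expected survivors = N0 · l_2 = 500 × 0.978 = 489 → 489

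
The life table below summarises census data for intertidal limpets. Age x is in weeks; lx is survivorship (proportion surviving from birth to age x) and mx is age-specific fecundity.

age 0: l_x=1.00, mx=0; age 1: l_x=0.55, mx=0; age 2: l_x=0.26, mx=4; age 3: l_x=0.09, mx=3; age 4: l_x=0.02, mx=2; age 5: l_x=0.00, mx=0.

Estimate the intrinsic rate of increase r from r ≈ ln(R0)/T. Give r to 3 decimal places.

R0 = Σ lx·mx = 0 + 0 + 1.04 + 0.27 + 0.04 + 0 = 1.35
Σ x·lx·mx = 3.05; T = 3.05/1.35 = 2.25926…
r ≈ ln(R0)/T = ln(1.35)/2.25926… = 0.13283… → 0.133

0.133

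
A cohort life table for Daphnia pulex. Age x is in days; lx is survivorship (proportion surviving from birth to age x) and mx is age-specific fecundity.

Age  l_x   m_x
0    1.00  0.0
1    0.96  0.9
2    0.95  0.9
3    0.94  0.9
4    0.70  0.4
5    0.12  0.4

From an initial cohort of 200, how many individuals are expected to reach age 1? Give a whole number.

192

Expected survivors = N0 · l_1 = 200 × 0.96 = 192 → 192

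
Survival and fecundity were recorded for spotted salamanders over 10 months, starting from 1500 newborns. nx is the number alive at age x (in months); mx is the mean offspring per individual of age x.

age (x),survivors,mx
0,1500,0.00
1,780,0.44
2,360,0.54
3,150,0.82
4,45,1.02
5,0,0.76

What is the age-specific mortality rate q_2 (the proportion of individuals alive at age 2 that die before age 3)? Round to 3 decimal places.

0.583

lx = nx/n0 = nx/1500: 1, 0.52, 0.24, 0.1, 0.03, 0
q_2 = (l_2 − l_3) / l_2 = (0.24 − 0.1) / 0.24
     = 0.14 / 0.24 = 0.583333… → 0.583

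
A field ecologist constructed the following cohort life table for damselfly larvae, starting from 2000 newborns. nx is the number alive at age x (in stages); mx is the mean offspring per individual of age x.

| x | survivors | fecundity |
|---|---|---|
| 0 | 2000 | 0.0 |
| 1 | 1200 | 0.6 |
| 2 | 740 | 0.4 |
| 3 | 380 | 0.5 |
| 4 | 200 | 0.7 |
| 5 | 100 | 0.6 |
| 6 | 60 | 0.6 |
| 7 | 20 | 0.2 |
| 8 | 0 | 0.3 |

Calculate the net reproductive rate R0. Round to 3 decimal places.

0.723

lx = nx/n0 = nx/2000: 1, 0.6, 0.37, 0.19, 0.1, 0.05, 0.03, 0.01, 0
lx·mx by age: 0, 0.36, 0.148, 0.095, 0.07, 0.03, 0.018, 0.002, 0
R0 = Σ lx·mx = 0.723 → 0.723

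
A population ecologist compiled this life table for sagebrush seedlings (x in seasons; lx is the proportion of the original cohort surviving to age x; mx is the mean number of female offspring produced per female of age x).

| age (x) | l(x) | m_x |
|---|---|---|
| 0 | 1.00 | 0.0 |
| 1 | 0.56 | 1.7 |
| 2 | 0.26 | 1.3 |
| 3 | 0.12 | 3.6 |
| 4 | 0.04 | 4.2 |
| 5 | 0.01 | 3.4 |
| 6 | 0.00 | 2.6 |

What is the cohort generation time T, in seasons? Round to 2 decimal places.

lx·mx: 0, 0.952, 0.338, 0.432, 0.168, 0.034, 0 → R0 = 1.924
x·lx·mx: 0, 0.952, 0.676, 1.296, 0.672, 0.17, 0 → Σ = 3.766
T = 3.766 / 1.924 = 1.95738… → 1.96

1.96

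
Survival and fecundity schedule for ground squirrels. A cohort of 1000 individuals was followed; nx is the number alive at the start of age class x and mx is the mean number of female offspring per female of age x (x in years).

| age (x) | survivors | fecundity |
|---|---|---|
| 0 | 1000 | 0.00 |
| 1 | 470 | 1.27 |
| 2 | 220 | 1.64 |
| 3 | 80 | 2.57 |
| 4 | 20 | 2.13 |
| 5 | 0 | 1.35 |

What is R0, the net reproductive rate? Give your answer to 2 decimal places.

1.21

lx = nx/n0 = nx/1000: 1, 0.47, 0.22, 0.08, 0.02, 0
lx·mx by age: 0, 0.5969, 0.3608, 0.2056, 0.0426, 0
R0 = Σ lx·mx = 1.2059 → 1.21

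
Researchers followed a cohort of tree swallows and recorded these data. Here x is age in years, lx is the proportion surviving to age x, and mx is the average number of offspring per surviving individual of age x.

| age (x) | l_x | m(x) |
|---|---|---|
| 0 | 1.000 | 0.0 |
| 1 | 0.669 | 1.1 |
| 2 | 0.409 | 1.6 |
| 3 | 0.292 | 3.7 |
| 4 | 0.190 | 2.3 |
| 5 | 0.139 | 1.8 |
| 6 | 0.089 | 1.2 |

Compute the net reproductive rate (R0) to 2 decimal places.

3.26

lx·mx by age: 0, 0.7359, 0.6544, 1.0804, 0.437, 0.2502, 0.1068
R0 = Σ lx·mx = 3.2647 → 3.26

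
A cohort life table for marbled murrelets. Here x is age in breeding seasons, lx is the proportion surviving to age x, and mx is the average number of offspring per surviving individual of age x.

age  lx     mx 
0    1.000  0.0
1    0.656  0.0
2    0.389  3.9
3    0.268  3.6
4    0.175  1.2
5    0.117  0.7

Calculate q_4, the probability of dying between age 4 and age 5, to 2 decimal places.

0.33

q_4 = (l_4 − l_5) / l_4 = (0.175 − 0.117) / 0.175
     = 0.058 / 0.175 = 0.331429… → 0.33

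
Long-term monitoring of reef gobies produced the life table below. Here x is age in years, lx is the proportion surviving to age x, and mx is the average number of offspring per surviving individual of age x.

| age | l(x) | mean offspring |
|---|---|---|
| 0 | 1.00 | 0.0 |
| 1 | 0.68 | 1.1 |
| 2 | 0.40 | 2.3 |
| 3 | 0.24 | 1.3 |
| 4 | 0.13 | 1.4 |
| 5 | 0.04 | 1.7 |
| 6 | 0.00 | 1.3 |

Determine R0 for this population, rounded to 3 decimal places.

2.230

lx·mx by age: 0, 0.748, 0.92, 0.312, 0.182, 0.068, 0
R0 = Σ lx·mx = 2.23 → 2.230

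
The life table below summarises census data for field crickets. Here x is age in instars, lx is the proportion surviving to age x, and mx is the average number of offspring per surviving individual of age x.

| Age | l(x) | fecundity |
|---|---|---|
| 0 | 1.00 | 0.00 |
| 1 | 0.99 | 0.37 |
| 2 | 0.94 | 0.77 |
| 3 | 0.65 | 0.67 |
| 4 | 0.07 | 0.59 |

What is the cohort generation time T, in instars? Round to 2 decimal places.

lx·mx: 0, 0.3663, 0.7238, 0.4355, 0.0413 → R0 = 1.5669
x·lx·mx: 0, 0.3663, 1.4476, 1.3065, 0.1652 → Σ = 3.2856
T = 3.2856 / 1.5669 = 2.096879… → 2.10

2.10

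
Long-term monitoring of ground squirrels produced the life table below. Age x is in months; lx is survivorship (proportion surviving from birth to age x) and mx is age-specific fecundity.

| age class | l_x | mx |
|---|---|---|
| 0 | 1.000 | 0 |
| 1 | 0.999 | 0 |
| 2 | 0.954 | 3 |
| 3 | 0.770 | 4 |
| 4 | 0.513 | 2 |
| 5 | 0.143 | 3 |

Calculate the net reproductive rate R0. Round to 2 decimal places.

7.40

lx·mx by age: 0, 0, 2.862, 3.08, 1.026, 0.429
R0 = Σ lx·mx = 7.397 → 7.40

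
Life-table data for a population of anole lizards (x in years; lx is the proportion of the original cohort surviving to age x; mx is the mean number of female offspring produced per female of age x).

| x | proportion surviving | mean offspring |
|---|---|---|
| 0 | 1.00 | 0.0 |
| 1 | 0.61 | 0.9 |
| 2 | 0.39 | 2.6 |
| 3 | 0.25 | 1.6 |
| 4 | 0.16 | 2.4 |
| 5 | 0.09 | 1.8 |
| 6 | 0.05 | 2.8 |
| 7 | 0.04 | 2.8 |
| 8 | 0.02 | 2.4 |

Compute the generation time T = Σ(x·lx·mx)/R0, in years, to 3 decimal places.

lx·mx: 0, 0.549, 1.014, 0.4, 0.384, 0.162, 0.14, 0.112, 0.048 → R0 = 2.809
x·lx·mx: 0, 0.549, 2.028, 1.2, 1.536, 0.81, 0.84, 0.784, 0.384 → Σ = 8.131
T = 8.131 / 2.809 = 2.894624… → 2.895

2.895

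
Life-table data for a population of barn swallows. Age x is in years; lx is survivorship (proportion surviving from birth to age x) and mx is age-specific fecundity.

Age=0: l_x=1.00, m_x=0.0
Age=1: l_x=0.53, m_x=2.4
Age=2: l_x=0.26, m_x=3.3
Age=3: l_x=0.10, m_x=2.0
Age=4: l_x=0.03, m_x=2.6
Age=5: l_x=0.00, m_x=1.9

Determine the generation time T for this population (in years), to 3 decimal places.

lx·mx: 0, 1.272, 0.858, 0.2, 0.078, 0 → R0 = 2.408
x·lx·mx: 0, 1.272, 1.716, 0.6, 0.312, 0 → Σ = 3.9
T = 3.9 / 2.408 = 1.619601… → 1.620

1.620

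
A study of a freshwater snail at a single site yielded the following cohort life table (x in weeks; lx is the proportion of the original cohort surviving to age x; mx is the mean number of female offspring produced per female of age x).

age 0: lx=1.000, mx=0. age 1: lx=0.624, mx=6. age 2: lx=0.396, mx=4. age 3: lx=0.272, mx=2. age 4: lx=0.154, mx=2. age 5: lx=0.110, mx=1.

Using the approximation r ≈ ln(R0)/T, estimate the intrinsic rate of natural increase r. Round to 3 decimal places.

R0 = Σ lx·mx = 0 + 3.744 + 1.584 + 0.544 + 0.308 + 0.11 = 6.29
Σ x·lx·mx = 10.326; T = 10.326/6.29 = 1.64165…
r ≈ ln(R0)/T = ln(6.29)/1.64165… = 1.12019… → 1.120

1.120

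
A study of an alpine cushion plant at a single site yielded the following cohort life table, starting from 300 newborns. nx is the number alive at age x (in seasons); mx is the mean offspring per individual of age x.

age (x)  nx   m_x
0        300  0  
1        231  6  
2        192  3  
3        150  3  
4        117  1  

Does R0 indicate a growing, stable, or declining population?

growing

lx = nx/n0 = nx/300: 1, 0.77, 0.64, 0.5, 0.39
R0 = Σ lx·mx = 0 + 4.62 + 1.92 + 1.5 + 0.39 = 8.43
R0 > 1, so the population is growing.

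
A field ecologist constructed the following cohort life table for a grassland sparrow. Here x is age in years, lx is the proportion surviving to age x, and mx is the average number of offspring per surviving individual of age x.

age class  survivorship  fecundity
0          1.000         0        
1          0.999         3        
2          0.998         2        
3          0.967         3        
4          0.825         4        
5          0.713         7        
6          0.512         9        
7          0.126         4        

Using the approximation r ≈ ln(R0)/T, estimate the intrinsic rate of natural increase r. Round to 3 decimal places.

0.766

R0 = Σ lx·mx = 0 + 2.997 + 1.996 + 2.901 + 3.3 + 4.991 + 4.608 + 0.504 = 21.297
Σ x·lx·mx = 85.023; T = 85.023/21.297 = 3.99225…
r ≈ ln(R0)/T = ln(21.297)/3.99225… = 0.76613… → 0.766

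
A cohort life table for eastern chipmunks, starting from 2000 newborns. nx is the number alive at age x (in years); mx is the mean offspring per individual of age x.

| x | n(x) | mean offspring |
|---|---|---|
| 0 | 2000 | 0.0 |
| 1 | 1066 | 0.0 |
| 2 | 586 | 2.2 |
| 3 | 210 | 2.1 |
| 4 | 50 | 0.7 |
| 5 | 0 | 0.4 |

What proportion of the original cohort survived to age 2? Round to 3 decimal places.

l_2 = n_2/n_0 = 586/2000 = 0.293 → 0.293

0.293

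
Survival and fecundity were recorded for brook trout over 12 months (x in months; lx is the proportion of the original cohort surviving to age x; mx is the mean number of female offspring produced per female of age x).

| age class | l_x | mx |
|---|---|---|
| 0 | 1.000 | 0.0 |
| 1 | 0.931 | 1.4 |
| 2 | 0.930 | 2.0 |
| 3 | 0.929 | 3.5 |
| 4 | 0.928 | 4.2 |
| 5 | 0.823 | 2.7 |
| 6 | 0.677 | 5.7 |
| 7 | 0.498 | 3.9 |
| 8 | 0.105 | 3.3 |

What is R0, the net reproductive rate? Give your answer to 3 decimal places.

18.682

lx·mx by age: 0, 1.3034, 1.86, 3.2515, 3.8976, 2.2221, 3.8589, 1.9422, 0.3465
R0 = Σ lx·mx = 18.6822 → 18.682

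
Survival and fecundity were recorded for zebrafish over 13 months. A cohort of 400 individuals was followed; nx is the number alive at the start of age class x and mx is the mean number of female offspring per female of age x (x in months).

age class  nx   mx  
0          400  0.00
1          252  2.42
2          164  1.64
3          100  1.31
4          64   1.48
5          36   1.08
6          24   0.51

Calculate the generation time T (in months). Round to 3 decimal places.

1.893

lx = nx/n0 = nx/400: 1, 0.63, 0.41, 0.25, 0.16, 0.09, 0.06
lx·mx: 0, 1.5246, 0.6724, 0.3275, 0.2368, 0.0972, 0.0306 → R0 = 2.8891
x·lx·mx: 0, 1.5246, 1.3448, 0.9825, 0.9472, 0.486, 0.1836 → Σ = 5.4687
T = 5.4687 / 2.8891 = 1.892873… → 1.893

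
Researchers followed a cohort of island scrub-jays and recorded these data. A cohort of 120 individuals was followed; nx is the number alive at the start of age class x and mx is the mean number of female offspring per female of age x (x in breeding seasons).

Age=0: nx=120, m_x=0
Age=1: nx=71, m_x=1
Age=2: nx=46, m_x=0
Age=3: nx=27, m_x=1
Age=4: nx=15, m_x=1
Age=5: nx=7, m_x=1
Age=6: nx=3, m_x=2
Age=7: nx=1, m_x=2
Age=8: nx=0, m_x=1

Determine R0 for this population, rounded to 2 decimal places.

1.07

lx = nx/n0 = nx/120: 1, 0.59167…, 0.38333…, 0.225, 0.125, 0.05833…, 0.025, 0.00833…, 0
lx·mx by age: 0, 0.591667…, 0, 0.225, 0.125, 0.058333…, 0.05, 0.016667…, 0
R0 = Σ lx·mx = 1.066667… → 1.07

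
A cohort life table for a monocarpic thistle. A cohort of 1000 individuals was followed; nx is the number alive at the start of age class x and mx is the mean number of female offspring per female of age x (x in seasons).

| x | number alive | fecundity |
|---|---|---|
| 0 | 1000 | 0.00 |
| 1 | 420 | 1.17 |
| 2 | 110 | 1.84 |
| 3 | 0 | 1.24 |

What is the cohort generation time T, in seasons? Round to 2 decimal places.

lx = nx/n0 = nx/1000: 1, 0.42, 0.11, 0
lx·mx: 0, 0.4914, 0.2024, 0 → R0 = 0.6938
x·lx·mx: 0, 0.4914, 0.4048, 0 → Σ = 0.8962
T = 0.8962 / 0.6938 = 1.291727… → 1.29

1.29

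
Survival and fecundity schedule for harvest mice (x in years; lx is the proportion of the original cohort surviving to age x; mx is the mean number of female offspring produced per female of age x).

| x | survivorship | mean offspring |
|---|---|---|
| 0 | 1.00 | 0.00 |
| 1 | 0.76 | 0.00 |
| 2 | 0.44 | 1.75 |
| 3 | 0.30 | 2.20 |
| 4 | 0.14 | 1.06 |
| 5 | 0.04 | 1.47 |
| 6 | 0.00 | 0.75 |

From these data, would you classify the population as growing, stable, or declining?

growing

R0 = Σ lx·mx = 0 + 0 + 0.77 + 0.66 + 0.1484 + 0.0588 + 0 = 1.6372
R0 > 1, so the population is growing.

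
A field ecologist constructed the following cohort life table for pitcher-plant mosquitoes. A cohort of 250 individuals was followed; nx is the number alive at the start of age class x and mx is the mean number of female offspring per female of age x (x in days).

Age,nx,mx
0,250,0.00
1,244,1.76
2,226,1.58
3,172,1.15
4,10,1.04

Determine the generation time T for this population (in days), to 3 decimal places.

1.788

lx = nx/n0 = nx/250: 1, 0.976, 0.904, 0.688, 0.04
lx·mx: 0, 1.71776, 1.42832, 0.7912, 0.0416 → R0 = 3.97888
x·lx·mx: 0, 1.71776, 2.85664, 2.3736, 0.1664 → Σ = 7.1144
T = 7.1144 / 3.97888 = 1.788041… → 1.788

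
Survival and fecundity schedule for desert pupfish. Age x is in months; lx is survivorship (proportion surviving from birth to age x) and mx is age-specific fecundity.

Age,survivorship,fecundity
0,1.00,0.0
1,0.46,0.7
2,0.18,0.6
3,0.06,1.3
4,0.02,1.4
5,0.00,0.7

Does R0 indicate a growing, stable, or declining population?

declining

R0 = Σ lx·mx = 0 + 0.322 + 0.108 + 0.078 + 0.028 + 0 = 0.536
R0 < 1, so the population is declining.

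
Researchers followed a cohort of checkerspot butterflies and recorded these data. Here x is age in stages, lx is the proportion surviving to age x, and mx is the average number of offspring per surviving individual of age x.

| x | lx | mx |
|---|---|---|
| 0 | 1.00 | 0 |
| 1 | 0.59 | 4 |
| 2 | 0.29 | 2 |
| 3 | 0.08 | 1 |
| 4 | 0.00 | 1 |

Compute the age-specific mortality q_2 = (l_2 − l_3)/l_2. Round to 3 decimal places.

q_2 = (l_2 − l_3) / l_2 = (0.29 − 0.08) / 0.29
     = 0.21 / 0.29 = 0.724138… → 0.724

0.724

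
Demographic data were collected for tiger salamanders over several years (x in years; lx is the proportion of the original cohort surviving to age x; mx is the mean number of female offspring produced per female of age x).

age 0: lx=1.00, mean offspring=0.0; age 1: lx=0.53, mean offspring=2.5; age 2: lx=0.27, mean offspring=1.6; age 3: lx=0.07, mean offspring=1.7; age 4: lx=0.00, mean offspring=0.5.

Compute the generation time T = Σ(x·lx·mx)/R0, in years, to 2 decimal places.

1.36

lx·mx: 0, 1.325, 0.432, 0.119, 0 → R0 = 1.876
x·lx·mx: 0, 1.325, 0.864, 0.357, 0 → Σ = 2.546
T = 2.546 / 1.876 = 1.357143… → 1.36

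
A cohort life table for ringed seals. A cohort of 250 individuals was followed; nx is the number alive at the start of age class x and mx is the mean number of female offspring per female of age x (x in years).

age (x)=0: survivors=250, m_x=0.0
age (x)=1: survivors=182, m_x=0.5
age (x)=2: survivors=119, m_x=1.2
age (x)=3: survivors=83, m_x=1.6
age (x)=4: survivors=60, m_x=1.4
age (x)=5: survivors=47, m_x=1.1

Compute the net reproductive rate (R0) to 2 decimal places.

2.01

lx = nx/n0 = nx/250: 1, 0.728, 0.476, 0.332, 0.24, 0.188
lx·mx by age: 0, 0.364, 0.5712, 0.5312, 0.336, 0.2068
R0 = Σ lx·mx = 2.0092 → 2.01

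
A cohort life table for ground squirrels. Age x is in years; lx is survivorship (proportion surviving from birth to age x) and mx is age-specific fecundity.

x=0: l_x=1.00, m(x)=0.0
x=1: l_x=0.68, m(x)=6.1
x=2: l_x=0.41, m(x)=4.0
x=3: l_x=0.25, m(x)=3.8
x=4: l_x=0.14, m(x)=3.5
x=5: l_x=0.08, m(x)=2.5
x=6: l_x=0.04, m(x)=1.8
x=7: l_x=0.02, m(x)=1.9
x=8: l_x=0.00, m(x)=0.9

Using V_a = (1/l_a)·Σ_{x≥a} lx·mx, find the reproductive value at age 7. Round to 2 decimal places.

1.90

lx·mx for x ≥ 7: 0.038, 0 → sum = 0.038
V_7 = 0.038 / l_7 = 0.038 / 0.02 = 1.9 → 1.90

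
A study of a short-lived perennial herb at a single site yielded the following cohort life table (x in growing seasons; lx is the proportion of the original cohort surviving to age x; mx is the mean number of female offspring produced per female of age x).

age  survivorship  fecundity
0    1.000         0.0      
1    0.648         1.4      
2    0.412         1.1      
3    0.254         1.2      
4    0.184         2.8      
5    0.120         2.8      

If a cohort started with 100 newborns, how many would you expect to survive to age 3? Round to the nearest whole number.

Expected survivors = N0 · l_3 = 100 × 0.254 = 25.4 → 25

25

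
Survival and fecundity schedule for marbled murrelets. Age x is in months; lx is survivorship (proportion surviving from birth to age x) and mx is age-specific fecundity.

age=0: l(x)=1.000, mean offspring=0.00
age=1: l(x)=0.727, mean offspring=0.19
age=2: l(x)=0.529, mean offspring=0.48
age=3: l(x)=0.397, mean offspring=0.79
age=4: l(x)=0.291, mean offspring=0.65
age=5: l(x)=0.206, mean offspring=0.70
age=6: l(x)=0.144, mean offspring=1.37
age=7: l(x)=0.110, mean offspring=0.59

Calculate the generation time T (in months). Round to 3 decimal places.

lx·mx: 0, 0.13813, 0.25392, 0.31363, 0.18915, 0.1442, 0.19728, 0.0649 → R0 = 1.30121
x·lx·mx: 0, 0.13813, 0.50784, 0.94089, 0.7566, 0.721, 1.18368, 0.4543 → Σ = 4.70244
T = 4.70244 / 1.30121 = 3.613898… → 3.614

3.614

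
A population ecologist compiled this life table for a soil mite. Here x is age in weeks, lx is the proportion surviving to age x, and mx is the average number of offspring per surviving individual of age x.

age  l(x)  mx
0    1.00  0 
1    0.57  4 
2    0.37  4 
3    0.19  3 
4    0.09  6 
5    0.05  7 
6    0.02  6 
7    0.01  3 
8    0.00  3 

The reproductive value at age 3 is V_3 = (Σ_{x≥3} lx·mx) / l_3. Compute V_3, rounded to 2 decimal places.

8.47

lx·mx for x ≥ 3: 0.57, 0.54, 0.35, 0.12, 0.03, 0 → sum = 1.61
V_3 = 1.61 / l_3 = 1.61 / 0.19 = 8.473684… → 8.47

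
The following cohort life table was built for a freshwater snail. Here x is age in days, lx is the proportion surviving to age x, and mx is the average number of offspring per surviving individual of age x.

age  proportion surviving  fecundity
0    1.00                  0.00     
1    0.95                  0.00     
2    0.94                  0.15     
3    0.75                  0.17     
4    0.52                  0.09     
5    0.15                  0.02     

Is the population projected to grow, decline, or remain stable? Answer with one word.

R0 = Σ lx·mx = 0 + 0 + 0.141 + 0.1275 + 0.0468 + 0.003 = 0.3183
R0 < 1, so the population is declining.

declining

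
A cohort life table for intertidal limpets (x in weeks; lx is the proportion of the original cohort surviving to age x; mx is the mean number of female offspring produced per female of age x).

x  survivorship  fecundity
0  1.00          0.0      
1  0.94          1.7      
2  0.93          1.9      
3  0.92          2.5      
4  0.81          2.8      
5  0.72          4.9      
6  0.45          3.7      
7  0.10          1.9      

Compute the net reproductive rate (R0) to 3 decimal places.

13.316

lx·mx by age: 0, 1.598, 1.767, 2.3, 2.268, 3.528, 1.665, 0.19
R0 = Σ lx·mx = 13.316 → 13.316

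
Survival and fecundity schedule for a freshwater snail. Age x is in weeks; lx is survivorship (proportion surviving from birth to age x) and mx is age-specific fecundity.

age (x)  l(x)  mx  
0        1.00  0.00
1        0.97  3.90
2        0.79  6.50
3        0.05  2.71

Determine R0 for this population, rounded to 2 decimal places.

9.05

lx·mx by age: 0, 3.783, 5.135, 0.1355
R0 = Σ lx·mx = 9.0535 → 9.05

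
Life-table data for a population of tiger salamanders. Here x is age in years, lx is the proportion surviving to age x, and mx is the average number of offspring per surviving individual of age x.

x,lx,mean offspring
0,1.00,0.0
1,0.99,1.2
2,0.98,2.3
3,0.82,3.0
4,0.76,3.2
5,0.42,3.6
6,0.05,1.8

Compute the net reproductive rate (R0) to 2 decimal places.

9.94

lx·mx by age: 0, 1.188, 2.254, 2.46, 2.432, 1.512, 0.09
R0 = Σ lx·mx = 9.936 → 9.94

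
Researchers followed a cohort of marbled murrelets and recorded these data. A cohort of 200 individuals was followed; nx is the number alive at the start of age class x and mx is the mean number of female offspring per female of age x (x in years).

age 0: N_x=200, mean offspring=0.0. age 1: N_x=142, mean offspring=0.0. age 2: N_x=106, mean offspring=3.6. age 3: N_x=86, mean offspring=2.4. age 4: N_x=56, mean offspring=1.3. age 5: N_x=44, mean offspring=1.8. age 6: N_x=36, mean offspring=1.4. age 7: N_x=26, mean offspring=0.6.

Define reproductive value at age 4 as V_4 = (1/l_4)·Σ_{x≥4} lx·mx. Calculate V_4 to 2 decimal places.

lx = nx/n0 = nx/200: 1, 0.71, 0.53, 0.43, 0.28, 0.22, 0.18, 0.13
lx·mx for x ≥ 4: 0.364, 0.396, 0.252, 0.078 → sum = 1.09
V_4 = 1.09 / l_4 = 1.09 / 0.28 = 3.892857… → 3.89

3.89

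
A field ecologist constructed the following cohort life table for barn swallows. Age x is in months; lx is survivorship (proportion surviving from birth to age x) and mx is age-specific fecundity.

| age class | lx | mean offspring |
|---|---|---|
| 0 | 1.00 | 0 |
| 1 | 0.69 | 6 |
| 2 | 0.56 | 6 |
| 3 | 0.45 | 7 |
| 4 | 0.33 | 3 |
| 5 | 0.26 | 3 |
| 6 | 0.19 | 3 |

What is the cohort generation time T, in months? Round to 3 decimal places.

2.432

lx·mx: 0, 4.14, 3.36, 3.15, 0.99, 0.78, 0.57 → R0 = 12.99
x·lx·mx: 0, 4.14, 6.72, 9.45, 3.96, 3.9, 3.42 → Σ = 31.59
T = 31.59 / 12.99 = 2.431871… → 2.432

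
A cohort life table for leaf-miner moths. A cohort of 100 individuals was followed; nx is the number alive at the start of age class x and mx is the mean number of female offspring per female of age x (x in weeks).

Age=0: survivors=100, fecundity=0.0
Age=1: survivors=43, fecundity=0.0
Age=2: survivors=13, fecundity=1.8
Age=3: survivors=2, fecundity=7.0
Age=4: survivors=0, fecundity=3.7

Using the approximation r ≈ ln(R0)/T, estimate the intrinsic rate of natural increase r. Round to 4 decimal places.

-0.4142

lx = nx/n0 = nx/100: 1, 0.43, 0.13, 0.02, 0
R0 = Σ lx·mx = 0 + 0 + 0.234 + 0.14 + 0 = 0.374
Σ x·lx·mx = 0.888; T = 0.888/0.374 = 2.37433…
r ≈ ln(R0)/T = ln(0.374)/2.37433… = -0.414222… → -0.4142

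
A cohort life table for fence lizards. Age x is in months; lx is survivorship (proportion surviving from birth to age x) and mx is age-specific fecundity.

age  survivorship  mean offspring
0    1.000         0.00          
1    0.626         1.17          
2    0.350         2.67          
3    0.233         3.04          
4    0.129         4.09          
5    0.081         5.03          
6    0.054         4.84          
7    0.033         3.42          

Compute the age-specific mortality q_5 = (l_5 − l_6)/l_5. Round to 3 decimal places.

q_5 = (l_5 − l_6) / l_5 = (0.081 − 0.054) / 0.081
     = 0.027 / 0.081 = 0.333333… → 0.333

0.333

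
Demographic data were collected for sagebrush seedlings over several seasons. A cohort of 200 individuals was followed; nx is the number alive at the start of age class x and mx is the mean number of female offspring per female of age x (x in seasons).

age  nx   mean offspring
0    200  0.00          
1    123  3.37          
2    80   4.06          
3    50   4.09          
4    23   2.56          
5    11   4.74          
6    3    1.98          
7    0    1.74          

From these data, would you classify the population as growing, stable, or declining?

growing

lx = nx/n0 = nx/200: 1, 0.615, 0.4, 0.25, 0.115, 0.055, 0.015, 0
R0 = Σ lx·mx = 0 + 2.07255 + 1.624 + 1.0225 + 0.2944 + 0.2607 + 0.0297 + 0 = 5.30385
R0 > 1, so the population is growing.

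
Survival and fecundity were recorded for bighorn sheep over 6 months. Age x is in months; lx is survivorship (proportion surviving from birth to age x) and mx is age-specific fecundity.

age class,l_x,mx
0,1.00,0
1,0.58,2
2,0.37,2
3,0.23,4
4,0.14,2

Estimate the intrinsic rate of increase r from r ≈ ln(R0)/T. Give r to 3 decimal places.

R0 = Σ lx·mx = 0 + 1.16 + 0.74 + 0.92 + 0.28 = 3.1
Σ x·lx·mx = 6.52; T = 6.52/3.1 = 2.10323…
r ≈ ln(R0)/T = ln(3.1)/2.10323… = 0.53794… → 0.538

0.538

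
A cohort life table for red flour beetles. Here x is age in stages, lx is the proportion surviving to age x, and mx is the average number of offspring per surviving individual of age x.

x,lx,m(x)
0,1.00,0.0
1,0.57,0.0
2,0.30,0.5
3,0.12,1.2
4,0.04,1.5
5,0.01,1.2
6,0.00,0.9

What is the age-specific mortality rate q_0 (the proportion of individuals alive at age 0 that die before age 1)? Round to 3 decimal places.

q_0 = (l_0 − l_1) / l_0 = (1 − 0.57) / 1
     = 0.43 / 1 = 0.43 → 0.430

0.430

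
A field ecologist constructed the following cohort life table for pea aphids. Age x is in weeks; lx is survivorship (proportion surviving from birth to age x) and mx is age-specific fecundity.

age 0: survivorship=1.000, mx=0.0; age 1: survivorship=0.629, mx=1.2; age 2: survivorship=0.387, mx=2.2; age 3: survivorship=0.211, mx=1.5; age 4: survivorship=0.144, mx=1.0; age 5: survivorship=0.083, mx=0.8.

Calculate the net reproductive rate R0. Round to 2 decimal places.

lx·mx by age: 0, 0.7548, 0.8514, 0.3165, 0.144, 0.0664
R0 = Σ lx·mx = 2.1331 → 2.13

2.13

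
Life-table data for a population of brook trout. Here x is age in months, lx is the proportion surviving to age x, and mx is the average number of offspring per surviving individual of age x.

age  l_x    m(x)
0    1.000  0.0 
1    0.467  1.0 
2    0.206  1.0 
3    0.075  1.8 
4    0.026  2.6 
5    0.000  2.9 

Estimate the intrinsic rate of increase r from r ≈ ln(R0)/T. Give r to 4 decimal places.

-0.0748

R0 = Σ lx·mx = 0 + 0.467 + 0.206 + 0.135 + 0.0676 + 0 = 0.8756
Σ x·lx·mx = 1.5544; T = 1.5544/0.8756 = 1.77524…
r ≈ ln(R0)/T = ln(0.8756)/1.77524… = -0.074833… → -0.0748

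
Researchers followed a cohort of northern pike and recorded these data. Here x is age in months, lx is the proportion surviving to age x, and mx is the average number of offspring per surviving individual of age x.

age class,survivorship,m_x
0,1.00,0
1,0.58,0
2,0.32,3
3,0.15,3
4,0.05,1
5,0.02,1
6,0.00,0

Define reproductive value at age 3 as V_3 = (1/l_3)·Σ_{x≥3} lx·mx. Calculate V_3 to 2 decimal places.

lx·mx for x ≥ 3: 0.45, 0.05, 0.02, 0 → sum = 0.52
V_3 = 0.52 / l_3 = 0.52 / 0.15 = 3.466667… → 3.47

3.47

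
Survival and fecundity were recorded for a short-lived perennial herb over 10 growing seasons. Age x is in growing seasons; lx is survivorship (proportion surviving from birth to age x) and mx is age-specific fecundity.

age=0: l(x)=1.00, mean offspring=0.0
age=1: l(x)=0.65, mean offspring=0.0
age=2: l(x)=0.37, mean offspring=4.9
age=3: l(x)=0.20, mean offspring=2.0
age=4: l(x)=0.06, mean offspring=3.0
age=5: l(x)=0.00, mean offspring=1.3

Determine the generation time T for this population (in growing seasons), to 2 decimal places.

2.32

lx·mx: 0, 0, 1.813, 0.4, 0.18, 0 → R0 = 2.393
x·lx·mx: 0, 0, 3.626, 1.2, 0.72, 0 → Σ = 5.546
T = 5.546 / 2.393 = 2.317593… → 2.32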